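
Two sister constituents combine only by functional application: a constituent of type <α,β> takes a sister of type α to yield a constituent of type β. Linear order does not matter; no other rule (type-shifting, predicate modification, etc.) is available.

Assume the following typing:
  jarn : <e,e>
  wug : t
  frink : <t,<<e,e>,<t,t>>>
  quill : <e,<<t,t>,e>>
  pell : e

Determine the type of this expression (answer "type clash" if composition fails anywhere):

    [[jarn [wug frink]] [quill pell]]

[wug frink]: frink is <t,<<e,e>,<t,t>>>, wug is t; result <<e,e>,<t,t>>.
[jarn [wug frink]]: [wug frink] is <<e,e>,<t,t>>, jarn is <e,e>; result <t,t>.
[quill pell]: quill is <e,<<t,t>,e>>, pell is e; result <<t,t>,e>.
[[jarn [wug frink]] [quill pell]]: [quill pell] is <<t,t>,e>, [jarn [wug frink]] is <t,t>; result e.

e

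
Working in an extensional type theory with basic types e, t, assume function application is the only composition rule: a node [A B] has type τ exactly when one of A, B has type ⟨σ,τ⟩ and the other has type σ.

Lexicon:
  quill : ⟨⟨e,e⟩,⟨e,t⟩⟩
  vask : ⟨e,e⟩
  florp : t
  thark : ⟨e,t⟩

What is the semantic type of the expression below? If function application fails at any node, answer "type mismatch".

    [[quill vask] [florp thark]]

type mismatch

[quill vask]: ⟨⟨e,e⟩,⟨e,t⟩⟩ applied to ⟨e,e⟩ yields ⟨e,t⟩.
[florp thark]: t with ⟨e,t⟩ — neither is a function whose domain matches the other; composition fails here.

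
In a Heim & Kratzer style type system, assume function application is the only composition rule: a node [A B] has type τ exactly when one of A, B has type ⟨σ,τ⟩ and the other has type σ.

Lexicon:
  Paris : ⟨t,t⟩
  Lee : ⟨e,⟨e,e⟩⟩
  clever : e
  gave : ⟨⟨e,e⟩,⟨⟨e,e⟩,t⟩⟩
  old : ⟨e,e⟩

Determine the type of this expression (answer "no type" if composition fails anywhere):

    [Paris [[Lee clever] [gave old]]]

[Lee clever]: Lee is ⟨e,⟨e,e⟩⟩, clever is e; result ⟨e,e⟩.
[gave old]: gave is ⟨⟨e,e⟩,⟨⟨e,e⟩,t⟩⟩, old is ⟨e,e⟩; result ⟨⟨e,e⟩,t⟩.
[[Lee clever] [gave old]]: [gave old] is ⟨⟨e,e⟩,t⟩, [Lee clever] is ⟨e,e⟩; result t.
[Paris [[Lee clever] [gave old]]]: Paris is ⟨t,t⟩, [[Lee clever] [gave old]] is t; result t.

t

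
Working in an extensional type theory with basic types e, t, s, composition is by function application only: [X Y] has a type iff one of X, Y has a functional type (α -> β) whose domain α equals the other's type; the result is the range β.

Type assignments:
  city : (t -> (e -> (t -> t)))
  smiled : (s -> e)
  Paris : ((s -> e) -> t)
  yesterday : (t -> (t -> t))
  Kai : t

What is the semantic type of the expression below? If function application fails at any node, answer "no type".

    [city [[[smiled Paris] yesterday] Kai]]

[smiled Paris]: functor Paris : ((s -> e) -> t), argument smiled : (s -> e); result t.
[[smiled Paris] yesterday]: functor yesterday : (t -> (t -> t)), argument [smiled Paris] : t; result (t -> t).
[[[smiled Paris] yesterday] Kai]: functor [[smiled Paris] yesterday] : (t -> t), argument Kai : t; result t.
[city [[[smiled Paris] yesterday] Kai]]: functor city : (t -> (e -> (t -> t))), argument [[[smiled Paris] yesterday] Kai] : t; result (e -> (t -> t)).

(e -> (t -> t))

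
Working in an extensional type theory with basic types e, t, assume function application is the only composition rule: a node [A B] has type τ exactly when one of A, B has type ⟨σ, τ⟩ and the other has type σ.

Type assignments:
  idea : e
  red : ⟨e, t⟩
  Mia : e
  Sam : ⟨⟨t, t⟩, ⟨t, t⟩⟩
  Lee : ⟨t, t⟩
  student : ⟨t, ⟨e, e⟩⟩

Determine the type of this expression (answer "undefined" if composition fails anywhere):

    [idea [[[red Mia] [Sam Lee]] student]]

[red Mia]: functor red : ⟨e, t⟩, argument Mia : e; result t.
[Sam Lee]: functor Sam : ⟨⟨t, t⟩, ⟨t, t⟩⟩, argument Lee : ⟨t, t⟩; result ⟨t, t⟩.
[[red Mia] [Sam Lee]]: functor [Sam Lee] : ⟨t, t⟩, argument [red Mia] : t; result t.
[[[red Mia] [Sam Lee]] student]: functor student : ⟨t, ⟨e, e⟩⟩, argument [[red Mia] [Sam Lee]] : t; result ⟨e, e⟩.
[idea [[[red Mia] [Sam Lee]] student]]: functor [[[red Mia] [Sam Lee]] student] : ⟨e, e⟩, argument idea : e; result e.

e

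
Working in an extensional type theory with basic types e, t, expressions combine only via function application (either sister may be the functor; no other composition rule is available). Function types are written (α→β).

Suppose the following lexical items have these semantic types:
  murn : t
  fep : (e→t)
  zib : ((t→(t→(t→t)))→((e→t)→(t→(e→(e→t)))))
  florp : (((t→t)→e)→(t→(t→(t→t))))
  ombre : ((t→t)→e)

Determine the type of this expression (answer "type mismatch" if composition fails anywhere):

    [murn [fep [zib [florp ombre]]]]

At [florp ombre], florp : (((t→t)→e)→(t→(t→(t→t)))) takes ombre : ((t→t)→e), giving (t→(t→(t→t))).
At [zib [florp ombre]], zib : ((t→(t→(t→t)))→((e→t)→(t→(e→(e→t))))) takes [florp ombre] : (t→(t→(t→t))), giving ((e→t)→(t→(e→(e→t)))).
At [fep [zib [florp ombre]]], [zib [florp ombre]] : ((e→t)→(t→(e→(e→t)))) takes fep : (e→t), giving (t→(e→(e→t))).
At [murn [fep [zib [florp ombre]]]], [fep [zib [florp ombre]]] : (t→(e→(e→t))) takes murn : t, giving (e→(e→t)).

(e→(e→t))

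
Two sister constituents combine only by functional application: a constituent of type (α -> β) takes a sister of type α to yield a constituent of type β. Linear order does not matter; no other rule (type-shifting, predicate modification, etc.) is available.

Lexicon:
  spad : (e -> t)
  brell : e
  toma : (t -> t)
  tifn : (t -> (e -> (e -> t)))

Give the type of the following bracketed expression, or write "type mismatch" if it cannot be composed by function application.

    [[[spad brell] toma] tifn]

(e -> (e -> t))

[spad brell]: (e -> t) applied to e yields t.
[[spad brell] toma]: (t -> t) applied to t yields t.
[[[spad brell] toma] tifn]: (t -> (e -> (e -> t))) applied to t yields (e -> (e -> t)).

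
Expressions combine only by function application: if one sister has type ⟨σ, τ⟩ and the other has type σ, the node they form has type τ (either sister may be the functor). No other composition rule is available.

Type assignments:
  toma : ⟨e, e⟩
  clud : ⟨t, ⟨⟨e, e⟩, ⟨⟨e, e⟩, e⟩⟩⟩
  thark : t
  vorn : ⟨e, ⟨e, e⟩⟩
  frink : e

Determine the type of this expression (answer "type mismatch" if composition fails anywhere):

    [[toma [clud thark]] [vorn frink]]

e

[clud thark]: functor clud : ⟨t, ⟨⟨e, e⟩, ⟨⟨e, e⟩, e⟩⟩⟩, argument thark : t; result ⟨⟨e, e⟩, ⟨⟨e, e⟩, e⟩⟩.
[toma [clud thark]]: functor [clud thark] : ⟨⟨e, e⟩, ⟨⟨e, e⟩, e⟩⟩, argument toma : ⟨e, e⟩; result ⟨⟨e, e⟩, e⟩.
[vorn frink]: functor vorn : ⟨e, ⟨e, e⟩⟩, argument frink : e; result ⟨e, e⟩.
[[toma [clud thark]] [vorn frink]]: functor [toma [clud thark]] : ⟨⟨e, e⟩, e⟩, argument [vorn frink] : ⟨e, e⟩; result e.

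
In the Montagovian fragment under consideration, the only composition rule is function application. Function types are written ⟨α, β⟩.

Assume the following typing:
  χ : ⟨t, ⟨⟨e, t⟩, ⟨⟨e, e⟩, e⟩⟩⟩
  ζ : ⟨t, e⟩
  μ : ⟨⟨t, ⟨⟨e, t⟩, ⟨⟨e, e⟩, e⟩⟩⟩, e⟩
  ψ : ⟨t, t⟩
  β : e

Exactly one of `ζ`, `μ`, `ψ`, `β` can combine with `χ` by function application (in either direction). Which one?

ζ : ⟨t, e⟩ — neither side's domain matches the other.
μ — combines: μ : ⟨⟨t, ⟨⟨e, t⟩, ⟨⟨e, e⟩, e⟩⟩⟩, e⟩ takes χ : ⟨t, ⟨⟨e, t⟩, ⟨⟨e, e⟩, e⟩⟩⟩ as argument, giving e.
ψ : ⟨t, t⟩ — neither side's domain matches the other.
β : e — neither side's domain matches the other.

μ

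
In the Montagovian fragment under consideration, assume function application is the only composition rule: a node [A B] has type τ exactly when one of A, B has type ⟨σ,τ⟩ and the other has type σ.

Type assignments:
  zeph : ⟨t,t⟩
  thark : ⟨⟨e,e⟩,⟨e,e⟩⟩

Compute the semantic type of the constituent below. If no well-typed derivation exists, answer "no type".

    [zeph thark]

[zeph thark]: ⟨t,t⟩ with ⟨⟨e,e⟩,⟨e,e⟩⟩ — neither is a function whose domain matches the other; composition fails here.

no type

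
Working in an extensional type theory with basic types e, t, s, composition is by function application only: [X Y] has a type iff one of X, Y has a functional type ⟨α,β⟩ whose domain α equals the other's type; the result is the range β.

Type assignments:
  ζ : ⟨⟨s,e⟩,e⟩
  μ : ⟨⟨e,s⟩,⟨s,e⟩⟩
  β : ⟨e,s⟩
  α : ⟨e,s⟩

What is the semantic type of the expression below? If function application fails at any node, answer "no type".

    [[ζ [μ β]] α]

[μ β]: μ is ⟨⟨e,s⟩,⟨s,e⟩⟩, β is ⟨e,s⟩; result ⟨s,e⟩.
[ζ [μ β]]: ζ is ⟨⟨s,e⟩,e⟩, [μ β] is ⟨s,e⟩; result e.
[[ζ [μ β]] α]: α is ⟨e,s⟩, [ζ [μ β]] is e; result s.

s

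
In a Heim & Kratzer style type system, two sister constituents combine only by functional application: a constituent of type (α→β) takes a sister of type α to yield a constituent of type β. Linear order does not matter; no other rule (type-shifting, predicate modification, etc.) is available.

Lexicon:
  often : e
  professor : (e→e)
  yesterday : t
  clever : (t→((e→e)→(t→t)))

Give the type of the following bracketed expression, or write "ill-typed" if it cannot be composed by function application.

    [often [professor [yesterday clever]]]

ill-typed

At [yesterday clever], clever : (t→((e→e)→(t→t))) takes yesterday : t, giving ((e→e)→(t→t)).
At [professor [yesterday clever]], [yesterday clever] : ((e→e)→(t→t)) takes professor : (e→e), giving (t→t).
[often [professor [yesterday clever]]]: e and (t→t) cannot combine by function application — type clash.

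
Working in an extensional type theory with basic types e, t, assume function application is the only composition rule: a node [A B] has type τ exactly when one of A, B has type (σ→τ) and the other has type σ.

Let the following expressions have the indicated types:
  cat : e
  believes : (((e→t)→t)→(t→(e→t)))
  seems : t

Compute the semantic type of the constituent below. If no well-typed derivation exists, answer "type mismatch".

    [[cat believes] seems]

type mismatch

[cat believes]: e and (((e→t)→t)→(t→(e→t))) cannot combine by function application — type clash.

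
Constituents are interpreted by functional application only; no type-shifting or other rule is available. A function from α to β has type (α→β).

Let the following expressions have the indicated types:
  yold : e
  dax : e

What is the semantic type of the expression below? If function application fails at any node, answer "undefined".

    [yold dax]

undefined

At [yold dax]: neither e nor e can take the other as argument; the node is ill-typed.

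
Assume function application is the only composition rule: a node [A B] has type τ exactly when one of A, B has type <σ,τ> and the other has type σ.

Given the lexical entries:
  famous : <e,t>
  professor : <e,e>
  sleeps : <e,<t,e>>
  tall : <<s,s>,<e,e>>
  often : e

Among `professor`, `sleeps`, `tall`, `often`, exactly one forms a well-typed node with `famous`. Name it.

professor : <e,e> — does not combine with famous.
sleeps : <e,<t,e>> — does not combine with famous.
tall : <<s,s>,<e,e>> — does not combine with famous.
often — combines: famous : <e,t> takes often : e as argument, giving t.

often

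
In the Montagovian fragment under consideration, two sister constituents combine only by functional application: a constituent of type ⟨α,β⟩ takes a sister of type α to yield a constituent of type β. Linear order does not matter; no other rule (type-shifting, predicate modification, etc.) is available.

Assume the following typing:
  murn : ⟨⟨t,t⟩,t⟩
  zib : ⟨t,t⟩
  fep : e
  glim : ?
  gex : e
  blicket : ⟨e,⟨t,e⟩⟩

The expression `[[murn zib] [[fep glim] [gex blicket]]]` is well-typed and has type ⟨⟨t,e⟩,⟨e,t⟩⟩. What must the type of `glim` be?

⟨e,⟨⟨t,e⟩,⟨t,⟨⟨t,e⟩,⟨e,t⟩⟩⟩⟩⟩

At [[murn zib] [[fep glim] [gex blicket]]] (required: ⟨⟨t,e⟩,⟨e,t⟩⟩): [murn zib] is t, which is not a function with range ⟨⟨t,e⟩,⟨e,t⟩⟩; hence [[fep glim] [gex blicket]] is the functor — type ⟨t,⟨⟨t,e⟩,⟨e,t⟩⟩⟩.
At [[fep glim] [gex blicket]] (required: ⟨t,⟨⟨t,e⟩,⟨e,t⟩⟩⟩): [gex blicket] is ⟨t,e⟩, which is not a function with range ⟨t,⟨⟨t,e⟩,⟨e,t⟩⟩⟩; hence [fep glim] is the functor — type ⟨⟨t,e⟩,⟨t,⟨⟨t,e⟩,⟨e,t⟩⟩⟩⟩.
At [fep glim] (required: ⟨⟨t,e⟩,⟨t,⟨⟨t,e⟩,⟨e,t⟩⟩⟩⟩): fep is e, which is not a function with range ⟨⟨t,e⟩,⟨t,⟨⟨t,e⟩,⟨e,t⟩⟩⟩⟩; hence glim is the functor — type ⟨e,⟨⟨t,e⟩,⟨t,⟨⟨t,e⟩,⟨e,t⟩⟩⟩⟩⟩.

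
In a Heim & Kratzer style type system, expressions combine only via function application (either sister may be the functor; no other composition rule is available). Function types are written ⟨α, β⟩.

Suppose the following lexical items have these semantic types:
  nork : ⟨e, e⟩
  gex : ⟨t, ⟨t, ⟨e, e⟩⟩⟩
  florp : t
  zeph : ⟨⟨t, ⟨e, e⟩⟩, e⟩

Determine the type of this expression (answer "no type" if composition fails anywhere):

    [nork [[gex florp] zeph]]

e

At [gex florp], gex : ⟨t, ⟨t, ⟨e, e⟩⟩⟩ takes florp : t, giving ⟨t, ⟨e, e⟩⟩.
At [[gex florp] zeph], zeph : ⟨⟨t, ⟨e, e⟩⟩, e⟩ takes [gex florp] : ⟨t, ⟨e, e⟩⟩, giving e.
At [nork [[gex florp] zeph]], nork : ⟨e, e⟩ takes [[gex florp] zeph] : e, giving e.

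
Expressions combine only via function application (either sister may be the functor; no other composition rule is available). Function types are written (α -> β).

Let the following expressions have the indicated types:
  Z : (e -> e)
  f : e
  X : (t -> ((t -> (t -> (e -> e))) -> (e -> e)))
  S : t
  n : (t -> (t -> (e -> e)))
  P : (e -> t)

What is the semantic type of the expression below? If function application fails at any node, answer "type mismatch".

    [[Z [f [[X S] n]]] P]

[X S]: (t -> ((t -> (t -> (e -> e))) -> (e -> e))) applied to t yields ((t -> (t -> (e -> e))) -> (e -> e)).
[[X S] n]: ((t -> (t -> (e -> e))) -> (e -> e)) applied to (t -> (t -> (e -> e))) yields (e -> e).
[f [[X S] n]]: (e -> e) applied to e yields e.
[Z [f [[X S] n]]]: (e -> e) applied to e yields e.
[[Z [f [[X S] n]]] P]: (e -> t) applied to e yields t.

t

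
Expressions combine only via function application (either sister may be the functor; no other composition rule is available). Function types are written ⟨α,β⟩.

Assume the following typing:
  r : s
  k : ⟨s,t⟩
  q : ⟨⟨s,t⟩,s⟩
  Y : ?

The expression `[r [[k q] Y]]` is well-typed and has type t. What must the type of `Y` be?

At [r [[k q] Y]] (required: t): r is s, which is not a function with range t; hence [[k q] Y] is the functor — type ⟨s,t⟩.
At [[k q] Y] (required: ⟨s,t⟩): [k q] is s, which is not a function with range ⟨s,t⟩; hence Y is the functor — type ⟨s,⟨s,t⟩⟩.

⟨s,⟨s,t⟩⟩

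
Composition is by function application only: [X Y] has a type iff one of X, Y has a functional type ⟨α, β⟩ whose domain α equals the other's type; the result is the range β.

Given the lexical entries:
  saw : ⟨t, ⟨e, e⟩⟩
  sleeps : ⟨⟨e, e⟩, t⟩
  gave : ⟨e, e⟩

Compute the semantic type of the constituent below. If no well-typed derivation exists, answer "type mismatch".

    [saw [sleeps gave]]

⟨e, e⟩

[sleeps gave] — sleeps of type ⟨⟨e, e⟩, t⟩ combines with gave of type ⟨e, e⟩: type t.
[saw [sleeps gave]] — saw of type ⟨t, ⟨e, e⟩⟩ combines with [sleeps gave] of type t: type ⟨e, e⟩.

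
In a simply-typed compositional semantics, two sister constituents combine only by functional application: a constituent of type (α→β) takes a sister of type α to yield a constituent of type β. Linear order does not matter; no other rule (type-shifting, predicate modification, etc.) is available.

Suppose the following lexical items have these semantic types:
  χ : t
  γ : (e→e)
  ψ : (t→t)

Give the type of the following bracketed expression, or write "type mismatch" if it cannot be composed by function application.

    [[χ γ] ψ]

type mismatch

[χ γ]: t and (e→e) cannot combine by function application — type clash.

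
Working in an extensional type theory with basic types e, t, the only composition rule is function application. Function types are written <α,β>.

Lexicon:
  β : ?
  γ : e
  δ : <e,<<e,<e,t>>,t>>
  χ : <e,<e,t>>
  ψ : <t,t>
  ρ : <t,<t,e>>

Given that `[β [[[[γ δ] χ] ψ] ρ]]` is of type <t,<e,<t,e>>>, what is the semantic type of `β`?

<<t,e>,<t,<e,<t,e>>>>

At [β [[[[γ δ] χ] ψ] ρ]] (required: <t,<e,<t,e>>>): [[[[γ δ] χ] ψ] ρ] is <t,e>, which is not a function with range <t,<e,<t,e>>>; hence β is the functor — type <<t,e>,<t,<e,<t,e>>>>.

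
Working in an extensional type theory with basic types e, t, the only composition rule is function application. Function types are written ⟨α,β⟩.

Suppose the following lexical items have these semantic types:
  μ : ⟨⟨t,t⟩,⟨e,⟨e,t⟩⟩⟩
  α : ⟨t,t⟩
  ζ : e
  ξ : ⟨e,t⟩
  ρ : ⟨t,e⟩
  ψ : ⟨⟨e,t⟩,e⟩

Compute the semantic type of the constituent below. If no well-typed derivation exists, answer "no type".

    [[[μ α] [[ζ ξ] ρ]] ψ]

[μ α]: ⟨⟨t,t⟩,⟨e,⟨e,t⟩⟩⟩ applied to ⟨t,t⟩ yields ⟨e,⟨e,t⟩⟩.
[ζ ξ]: ⟨e,t⟩ applied to e yields t.
[[ζ ξ] ρ]: ⟨t,e⟩ applied to t yields e.
[[μ α] [[ζ ξ] ρ]]: ⟨e,⟨e,t⟩⟩ applied to e yields ⟨e,t⟩.
[[[μ α] [[ζ ξ] ρ]] ψ]: ⟨⟨e,t⟩,e⟩ applied to ⟨e,t⟩ yields e.

e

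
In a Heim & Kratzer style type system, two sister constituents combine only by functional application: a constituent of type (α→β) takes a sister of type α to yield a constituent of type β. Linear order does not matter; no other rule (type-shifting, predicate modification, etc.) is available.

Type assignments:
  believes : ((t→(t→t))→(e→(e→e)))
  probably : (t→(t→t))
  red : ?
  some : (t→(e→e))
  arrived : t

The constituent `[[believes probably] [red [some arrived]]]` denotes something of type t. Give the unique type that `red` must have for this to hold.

At [[believes probably] [red [some arrived]]] (required: t): [believes probably] is (e→(e→e)), which is not a function with range t; hence [red [some arrived]] is the functor — type ((e→(e→e))→t).
At [red [some arrived]] (required: ((e→(e→e))→t)): [some arrived] is (e→e), which is not a function with range ((e→(e→e))→t); hence red is the functor — type ((e→e)→((e→(e→e))→t)).

((e→e)→((e→(e→e))→t))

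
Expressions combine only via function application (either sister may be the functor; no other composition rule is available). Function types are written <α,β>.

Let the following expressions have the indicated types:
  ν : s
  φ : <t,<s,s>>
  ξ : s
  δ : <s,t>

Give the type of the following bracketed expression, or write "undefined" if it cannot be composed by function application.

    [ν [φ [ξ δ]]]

[ξ δ] — δ of type <s,t> combines with ξ of type s: type t.
[φ [ξ δ]] — φ of type <t,<s,s>> combines with [ξ δ] of type t: type <s,s>.
[ν [φ [ξ δ]]] — [φ [ξ δ]] of type <s,s> combines with ν of type s: type s.

s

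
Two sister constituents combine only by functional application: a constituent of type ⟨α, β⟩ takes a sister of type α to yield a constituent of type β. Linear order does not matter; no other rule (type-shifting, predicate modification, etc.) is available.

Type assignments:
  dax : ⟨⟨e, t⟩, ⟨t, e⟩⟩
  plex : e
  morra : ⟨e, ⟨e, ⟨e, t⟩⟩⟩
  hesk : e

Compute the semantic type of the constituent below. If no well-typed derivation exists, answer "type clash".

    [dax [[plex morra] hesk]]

[plex morra]: morra is ⟨e, ⟨e, ⟨e, t⟩⟩⟩, plex is e; result ⟨e, ⟨e, t⟩⟩.
[[plex morra] hesk]: [plex morra] is ⟨e, ⟨e, t⟩⟩, hesk is e; result ⟨e, t⟩.
[dax [[plex morra] hesk]]: dax is ⟨⟨e, t⟩, ⟨t, e⟩⟩, [[plex morra] hesk] is ⟨e, t⟩; result ⟨t, e⟩.

⟨t, e⟩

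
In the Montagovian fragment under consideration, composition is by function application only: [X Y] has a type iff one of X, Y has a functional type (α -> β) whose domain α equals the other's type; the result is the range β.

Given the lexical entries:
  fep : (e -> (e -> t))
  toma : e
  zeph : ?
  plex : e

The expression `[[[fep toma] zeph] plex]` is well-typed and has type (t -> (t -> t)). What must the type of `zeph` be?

[[[fep toma] zeph] plex] must have type (t -> (t -> t)). The sister plex has type e; that is not a function onto (t -> (t -> t)), so [[fep toma] zeph] must be the functor, of type (e -> (t -> (t -> t))).
[[fep toma] zeph] must have type (e -> (t -> (t -> t))). The sister [fep toma] has type (e -> t); that is not a function onto (e -> (t -> (t -> t))), so zeph must be the functor, of type ((e -> t) -> (e -> (t -> (t -> t)))).

((e -> t) -> (e -> (t -> (t -> t))))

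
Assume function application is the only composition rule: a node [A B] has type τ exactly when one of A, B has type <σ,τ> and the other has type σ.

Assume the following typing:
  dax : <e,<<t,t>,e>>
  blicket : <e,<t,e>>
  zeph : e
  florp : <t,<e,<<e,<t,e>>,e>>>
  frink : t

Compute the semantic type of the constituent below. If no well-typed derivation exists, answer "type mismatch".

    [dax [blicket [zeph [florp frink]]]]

[florp frink]: <t,<e,<<e,<t,e>>,e>>> applied to t yields <e,<<e,<t,e>>,e>>.
[zeph [florp frink]]: <e,<<e,<t,e>>,e>> applied to e yields <<e,<t,e>>,e>.
[blicket [zeph [florp frink]]]: <<e,<t,e>>,e> applied to <e,<t,e>> yields e.
[dax [blicket [zeph [florp frink]]]]: <e,<<t,t>,e>> applied to e yields <<t,t>,e>.

<<t,t>,e>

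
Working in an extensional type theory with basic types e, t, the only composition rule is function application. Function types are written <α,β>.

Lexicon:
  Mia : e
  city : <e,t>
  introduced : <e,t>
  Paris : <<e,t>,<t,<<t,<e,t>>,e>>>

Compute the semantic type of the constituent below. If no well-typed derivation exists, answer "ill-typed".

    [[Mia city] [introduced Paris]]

[Mia city]: functor city : <e,t>, argument Mia : e; result t.
[introduced Paris]: functor Paris : <<e,t>,<t,<<t,<e,t>>,e>>>, argument introduced : <e,t>; result <t,<<t,<e,t>>,e>>.
[[Mia city] [introduced Paris]]: functor [introduced Paris] : <t,<<t,<e,t>>,e>>, argument [Mia city] : t; result <<t,<e,t>>,e>.

<<t,<e,t>>,e>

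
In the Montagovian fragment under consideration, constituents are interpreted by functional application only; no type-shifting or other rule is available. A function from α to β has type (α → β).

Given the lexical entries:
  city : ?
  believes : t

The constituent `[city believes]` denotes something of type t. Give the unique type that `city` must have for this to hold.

(t → t)

At [city believes] (required: t): believes is t, which is not a function with range t; hence city is the functor — type (t → t).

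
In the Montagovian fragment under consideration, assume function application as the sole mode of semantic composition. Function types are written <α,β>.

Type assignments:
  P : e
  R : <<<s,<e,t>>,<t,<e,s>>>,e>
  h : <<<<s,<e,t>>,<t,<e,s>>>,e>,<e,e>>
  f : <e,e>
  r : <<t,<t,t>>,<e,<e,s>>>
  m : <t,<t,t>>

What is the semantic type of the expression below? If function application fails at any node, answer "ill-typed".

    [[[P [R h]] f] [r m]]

<e,s>

[R h]: <<<<s,<e,t>>,<t,<e,s>>>,e>,<e,e>> applied to <<<s,<e,t>>,<t,<e,s>>>,e> yields <e,e>.
[P [R h]]: <e,e> applied to e yields e.
[[P [R h]] f]: <e,e> applied to e yields e.
[r m]: <<t,<t,t>>,<e,<e,s>>> applied to <t,<t,t>> yields <e,<e,s>>.
[[[P [R h]] f] [r m]]: <e,<e,s>> applied to e yields <e,s>.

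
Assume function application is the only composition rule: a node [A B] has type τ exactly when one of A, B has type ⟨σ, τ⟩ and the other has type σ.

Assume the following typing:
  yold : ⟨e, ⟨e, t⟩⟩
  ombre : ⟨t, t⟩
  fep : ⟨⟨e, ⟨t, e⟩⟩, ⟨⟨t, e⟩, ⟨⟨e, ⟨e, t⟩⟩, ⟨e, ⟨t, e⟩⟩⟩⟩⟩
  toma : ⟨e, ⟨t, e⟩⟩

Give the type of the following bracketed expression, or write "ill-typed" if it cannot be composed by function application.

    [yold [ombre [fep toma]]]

ill-typed

[fep toma]: functor fep : ⟨⟨e, ⟨t, e⟩⟩, ⟨⟨t, e⟩, ⟨⟨e, ⟨e, t⟩⟩, ⟨e, ⟨t, e⟩⟩⟩⟩⟩, argument toma : ⟨e, ⟨t, e⟩⟩; result ⟨⟨t, e⟩, ⟨⟨e, ⟨e, t⟩⟩, ⟨e, ⟨t, e⟩⟩⟩⟩.
[ombre [fep toma]]: ⟨t, t⟩ and ⟨⟨t, e⟩, ⟨⟨e, ⟨e, t⟩⟩, ⟨e, ⟨t, e⟩⟩⟩⟩ cannot combine by function application — type clash.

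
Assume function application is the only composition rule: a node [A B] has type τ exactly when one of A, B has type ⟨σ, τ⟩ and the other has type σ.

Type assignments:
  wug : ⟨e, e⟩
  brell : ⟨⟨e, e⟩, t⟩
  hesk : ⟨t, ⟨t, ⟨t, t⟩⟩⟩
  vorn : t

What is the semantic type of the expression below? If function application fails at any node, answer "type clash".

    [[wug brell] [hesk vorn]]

[wug brell]: functor brell : ⟨⟨e, e⟩, t⟩, argument wug : ⟨e, e⟩; result t.
[hesk vorn]: functor hesk : ⟨t, ⟨t, ⟨t, t⟩⟩⟩, argument vorn : t; result ⟨t, ⟨t, t⟩⟩.
[[wug brell] [hesk vorn]]: functor [hesk vorn] : ⟨t, ⟨t, t⟩⟩, argument [wug brell] : t; result ⟨t, t⟩.

⟨t, t⟩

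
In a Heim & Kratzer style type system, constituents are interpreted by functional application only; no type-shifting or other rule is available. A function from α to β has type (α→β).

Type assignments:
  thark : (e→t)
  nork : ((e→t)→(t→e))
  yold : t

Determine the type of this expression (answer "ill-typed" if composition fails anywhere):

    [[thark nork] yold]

At [thark nork], nork : ((e→t)→(t→e)) takes thark : (e→t), giving (t→e).
At [[thark nork] yold], [thark nork] : (t→e) takes yold : t, giving e.

e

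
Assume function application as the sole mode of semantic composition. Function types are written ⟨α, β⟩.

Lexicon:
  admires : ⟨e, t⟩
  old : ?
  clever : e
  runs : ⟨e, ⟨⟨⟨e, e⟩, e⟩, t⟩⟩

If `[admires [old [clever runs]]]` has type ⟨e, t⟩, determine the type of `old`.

[admires [old [clever runs]]] must have type ⟨e, t⟩. The sister admires has type ⟨e, t⟩; that is not a function onto ⟨e, t⟩, so [old [clever runs]] must be the functor, of type ⟨⟨e, t⟩, ⟨e, t⟩⟩.
[old [clever runs]] must have type ⟨⟨e, t⟩, ⟨e, t⟩⟩. The sister [clever runs] has type ⟨⟨⟨e, e⟩, e⟩, t⟩; that is not a function onto ⟨⟨e, t⟩, ⟨e, t⟩⟩, so old must be the functor, of type ⟨⟨⟨⟨e, e⟩, e⟩, t⟩, ⟨⟨e, t⟩, ⟨e, t⟩⟩⟩.

⟨⟨⟨⟨e, e⟩, e⟩, t⟩, ⟨⟨e, t⟩, ⟨e, t⟩⟩⟩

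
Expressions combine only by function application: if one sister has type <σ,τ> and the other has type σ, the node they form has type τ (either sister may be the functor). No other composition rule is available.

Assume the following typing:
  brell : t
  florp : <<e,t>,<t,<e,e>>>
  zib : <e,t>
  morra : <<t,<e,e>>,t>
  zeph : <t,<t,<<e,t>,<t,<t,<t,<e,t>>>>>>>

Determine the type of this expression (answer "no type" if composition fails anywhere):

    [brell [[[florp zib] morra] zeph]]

<<e,t>,<t,<t,<t,<e,t>>>>>

At [florp zib], florp : <<e,t>,<t,<e,e>>> takes zib : <e,t>, giving <t,<e,e>>.
At [[florp zib] morra], morra : <<t,<e,e>>,t> takes [florp zib] : <t,<e,e>>, giving t.
At [[[florp zib] morra] zeph], zeph : <t,<t,<<e,t>,<t,<t,<t,<e,t>>>>>>> takes [[florp zib] morra] : t, giving <t,<<e,t>,<t,<t,<t,<e,t>>>>>>.
At [brell [[[florp zib] morra] zeph]], [[[florp zib] morra] zeph] : <t,<<e,t>,<t,<t,<t,<e,t>>>>>> takes brell : t, giving <<e,t>,<t,<t,<t,<e,t>>>>>.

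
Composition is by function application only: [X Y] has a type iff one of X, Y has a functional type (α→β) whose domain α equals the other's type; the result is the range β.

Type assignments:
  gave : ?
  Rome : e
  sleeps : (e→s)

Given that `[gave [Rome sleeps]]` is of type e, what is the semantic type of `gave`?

At [gave [Rome sleeps]] (required: e): [Rome sleeps] is s, which is not a function with range e; hence gave is the functor — type (s→e).

(s→e)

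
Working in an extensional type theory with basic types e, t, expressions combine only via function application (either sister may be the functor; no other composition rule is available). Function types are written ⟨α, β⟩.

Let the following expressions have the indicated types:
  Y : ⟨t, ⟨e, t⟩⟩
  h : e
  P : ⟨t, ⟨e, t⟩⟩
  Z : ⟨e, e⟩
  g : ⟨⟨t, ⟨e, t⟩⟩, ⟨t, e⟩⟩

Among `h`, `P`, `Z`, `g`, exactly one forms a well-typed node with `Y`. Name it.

g

h : e — Y needs t; h needs nothing (atomic); neither fits.
P : ⟨t, ⟨e, t⟩⟩ — Y needs t; P needs t; neither fits.
Z : ⟨e, e⟩ — Y needs t; Z needs e; neither fits.
g — combines: g : ⟨⟨t, ⟨e, t⟩⟩, ⟨t, e⟩⟩ takes Y : ⟨t, ⟨e, t⟩⟩ as argument, giving ⟨t, e⟩.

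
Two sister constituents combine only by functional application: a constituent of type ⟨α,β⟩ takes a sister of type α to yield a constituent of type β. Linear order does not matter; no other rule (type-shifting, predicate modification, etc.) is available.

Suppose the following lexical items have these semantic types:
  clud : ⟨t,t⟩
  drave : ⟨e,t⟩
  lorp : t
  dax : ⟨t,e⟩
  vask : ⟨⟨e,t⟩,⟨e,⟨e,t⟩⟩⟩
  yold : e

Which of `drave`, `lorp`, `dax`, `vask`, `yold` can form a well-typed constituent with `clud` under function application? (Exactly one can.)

lorp

drave : ⟨e,t⟩ — no; clud wants t, and drave wants e.
lorp — combines: clud : ⟨t,t⟩ takes lorp : t as argument, giving t.
dax : ⟨t,e⟩ — no; clud wants t, and dax wants t.
vask : ⟨⟨e,t⟩,⟨e,⟨e,t⟩⟩⟩ — no; clud wants t, and vask wants ⟨e,t⟩.
yold : e — no; clud wants t, and yold wants nothing (atomic).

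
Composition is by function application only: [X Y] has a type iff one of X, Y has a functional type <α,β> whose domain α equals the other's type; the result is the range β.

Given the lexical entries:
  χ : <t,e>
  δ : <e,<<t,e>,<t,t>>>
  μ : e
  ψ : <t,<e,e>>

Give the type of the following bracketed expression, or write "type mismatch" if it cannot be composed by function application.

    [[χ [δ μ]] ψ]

[δ μ] — δ of type <e,<<t,e>,<t,t>>> combines with μ of type e: type <<t,e>,<t,t>>.
[χ [δ μ]] — [δ μ] of type <<t,e>,<t,t>> combines with χ of type <t,e>: type <t,t>.
[[χ [δ μ]] ψ]: <t,t> with <t,<e,e>> — neither is a function whose domain matches the other; composition fails here.

type mismatch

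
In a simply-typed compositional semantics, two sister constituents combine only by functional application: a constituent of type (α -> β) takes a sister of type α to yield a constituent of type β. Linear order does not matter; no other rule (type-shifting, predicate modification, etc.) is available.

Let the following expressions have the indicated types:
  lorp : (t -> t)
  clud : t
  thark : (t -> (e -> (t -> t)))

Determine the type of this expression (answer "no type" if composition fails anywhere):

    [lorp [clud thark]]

no type

At [clud thark], thark : (t -> (e -> (t -> t))) takes clud : t, giving (e -> (t -> t)).
[lorp [clud thark]]: (t -> t) with (e -> (t -> t)) — neither is a function whose domain matches the other; composition fails here.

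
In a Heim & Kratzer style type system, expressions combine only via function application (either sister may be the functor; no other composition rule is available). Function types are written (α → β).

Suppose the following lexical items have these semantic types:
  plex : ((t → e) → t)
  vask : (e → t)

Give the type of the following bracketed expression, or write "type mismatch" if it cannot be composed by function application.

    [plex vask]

[plex vask]: ((t → e) → t) and (e → t) cannot combine by function application — type clash.

type mismatch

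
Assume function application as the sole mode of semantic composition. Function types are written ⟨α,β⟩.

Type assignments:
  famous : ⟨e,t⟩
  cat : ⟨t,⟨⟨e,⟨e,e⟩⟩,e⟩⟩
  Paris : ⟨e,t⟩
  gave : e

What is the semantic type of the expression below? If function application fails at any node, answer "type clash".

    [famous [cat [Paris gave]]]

type clash

[Paris gave]: functor Paris : ⟨e,t⟩, argument gave : e; result t.
[cat [Paris gave]]: functor cat : ⟨t,⟨⟨e,⟨e,e⟩⟩,e⟩⟩, argument [Paris gave] : t; result ⟨⟨e,⟨e,e⟩⟩,e⟩.
[famous [cat [Paris gave]]]: ⟨e,t⟩ and ⟨⟨e,⟨e,e⟩⟩,e⟩ cannot combine by function application — type clash.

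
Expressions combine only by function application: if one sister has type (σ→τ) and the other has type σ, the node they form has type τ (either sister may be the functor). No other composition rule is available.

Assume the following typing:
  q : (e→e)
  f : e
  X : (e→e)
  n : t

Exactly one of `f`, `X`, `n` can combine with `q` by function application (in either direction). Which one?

f — combines: q : (e→e) takes f : e as argument, giving e.
X : (e→e) — neither side's domain matches the other.
n : t — neither side's domain matches the other.

f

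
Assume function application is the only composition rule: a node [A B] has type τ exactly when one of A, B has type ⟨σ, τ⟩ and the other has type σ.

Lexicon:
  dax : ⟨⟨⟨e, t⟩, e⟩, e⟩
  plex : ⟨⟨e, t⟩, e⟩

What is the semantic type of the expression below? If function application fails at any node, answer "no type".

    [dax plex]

[dax plex]: dax is ⟨⟨⟨e, t⟩, e⟩, e⟩, plex is ⟨⟨e, t⟩, e⟩; result e.

e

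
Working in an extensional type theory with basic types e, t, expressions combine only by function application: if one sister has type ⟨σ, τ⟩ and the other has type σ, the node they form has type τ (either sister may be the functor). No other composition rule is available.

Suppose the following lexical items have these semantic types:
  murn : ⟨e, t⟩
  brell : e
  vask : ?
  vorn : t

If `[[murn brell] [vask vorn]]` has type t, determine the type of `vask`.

⟨t, ⟨t, t⟩⟩

[[murn brell] [vask vorn]] is required to be t. [murn brell] : t cannot yield t as functor, so [vask vorn] : ⟨t, t⟩.
[vask vorn] is required to be ⟨t, t⟩. vorn : t cannot yield ⟨t, t⟩ as functor, so vask : ⟨t, ⟨t, t⟩⟩.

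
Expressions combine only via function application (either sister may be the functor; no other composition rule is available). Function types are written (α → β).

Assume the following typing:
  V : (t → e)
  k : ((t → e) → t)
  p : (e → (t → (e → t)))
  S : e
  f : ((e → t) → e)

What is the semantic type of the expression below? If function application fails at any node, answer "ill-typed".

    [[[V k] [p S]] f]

e

At [V k], k : ((t → e) → t) takes V : (t → e), giving t.
At [p S], p : (e → (t → (e → t))) takes S : e, giving (t → (e → t)).
At [[V k] [p S]], [p S] : (t → (e → t)) takes [V k] : t, giving (e → t).
At [[[V k] [p S]] f], f : ((e → t) → e) takes [[V k] [p S]] : (e → t), giving e.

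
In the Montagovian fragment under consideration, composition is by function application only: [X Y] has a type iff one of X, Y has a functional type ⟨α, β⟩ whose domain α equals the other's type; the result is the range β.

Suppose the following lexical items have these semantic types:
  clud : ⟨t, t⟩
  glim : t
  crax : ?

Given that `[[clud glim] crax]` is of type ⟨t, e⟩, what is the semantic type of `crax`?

At [[clud glim] crax] (required: ⟨t, e⟩): [clud glim] is t, which is not a function with range ⟨t, e⟩; hence crax is the functor — type ⟨t, ⟨t, e⟩⟩.

⟨t, ⟨t, e⟩⟩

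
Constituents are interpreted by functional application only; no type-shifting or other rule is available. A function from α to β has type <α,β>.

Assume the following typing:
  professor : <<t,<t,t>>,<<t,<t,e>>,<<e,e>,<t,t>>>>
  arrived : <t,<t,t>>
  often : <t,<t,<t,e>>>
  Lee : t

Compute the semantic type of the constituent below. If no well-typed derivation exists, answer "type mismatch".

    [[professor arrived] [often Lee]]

<<e,e>,<t,t>>

At [professor arrived], professor : <<t,<t,t>>,<<t,<t,e>>,<<e,e>,<t,t>>>> takes arrived : <t,<t,t>>, giving <<t,<t,e>>,<<e,e>,<t,t>>>.
At [often Lee], often : <t,<t,<t,e>>> takes Lee : t, giving <t,<t,e>>.
At [[professor arrived] [often Lee]], [professor arrived] : <<t,<t,e>>,<<e,e>,<t,t>>> takes [often Lee] : <t,<t,e>>, giving <<e,e>,<t,t>>.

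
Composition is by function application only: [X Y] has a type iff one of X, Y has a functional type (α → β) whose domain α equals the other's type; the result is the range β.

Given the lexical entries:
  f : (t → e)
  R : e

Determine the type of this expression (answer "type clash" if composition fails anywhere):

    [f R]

type clash

[f R]: (t → e) and e cannot combine by function application — type clash.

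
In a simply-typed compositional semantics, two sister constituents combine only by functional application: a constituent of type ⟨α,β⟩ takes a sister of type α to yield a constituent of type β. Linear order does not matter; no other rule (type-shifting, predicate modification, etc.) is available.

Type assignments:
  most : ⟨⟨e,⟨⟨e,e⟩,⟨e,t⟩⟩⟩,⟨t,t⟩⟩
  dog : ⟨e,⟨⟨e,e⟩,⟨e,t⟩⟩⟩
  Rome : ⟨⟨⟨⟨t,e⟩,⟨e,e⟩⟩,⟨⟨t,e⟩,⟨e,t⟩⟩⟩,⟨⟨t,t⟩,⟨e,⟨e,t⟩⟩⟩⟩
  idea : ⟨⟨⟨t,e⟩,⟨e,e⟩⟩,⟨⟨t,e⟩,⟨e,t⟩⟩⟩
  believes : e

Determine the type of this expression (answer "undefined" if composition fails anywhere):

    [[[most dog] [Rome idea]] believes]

[most dog]: most is ⟨⟨e,⟨⟨e,e⟩,⟨e,t⟩⟩⟩,⟨t,t⟩⟩, dog is ⟨e,⟨⟨e,e⟩,⟨e,t⟩⟩⟩; result ⟨t,t⟩.
[Rome idea]: Rome is ⟨⟨⟨⟨t,e⟩,⟨e,e⟩⟩,⟨⟨t,e⟩,⟨e,t⟩⟩⟩,⟨⟨t,t⟩,⟨e,⟨e,t⟩⟩⟩⟩, idea is ⟨⟨⟨t,e⟩,⟨e,e⟩⟩,⟨⟨t,e⟩,⟨e,t⟩⟩⟩; result ⟨⟨t,t⟩,⟨e,⟨e,t⟩⟩⟩.
[[most dog] [Rome idea]]: [Rome idea] is ⟨⟨t,t⟩,⟨e,⟨e,t⟩⟩⟩, [most dog] is ⟨t,t⟩; result ⟨e,⟨e,t⟩⟩.
[[[most dog] [Rome idea]] believes]: [[most dog] [Rome idea]] is ⟨e,⟨e,t⟩⟩, believes is e; result ⟨e,t⟩.

⟨e,t⟩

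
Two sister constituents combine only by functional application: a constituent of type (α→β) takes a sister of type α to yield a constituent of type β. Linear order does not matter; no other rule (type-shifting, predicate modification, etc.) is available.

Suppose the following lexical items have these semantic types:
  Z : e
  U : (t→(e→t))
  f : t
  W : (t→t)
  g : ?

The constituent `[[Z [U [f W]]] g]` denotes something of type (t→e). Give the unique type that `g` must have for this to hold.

(t→(t→e))

For [[Z [U [f W]]] g] to have type (t→e) with [Z [U [f W]]] of type t, g must be the function: g : (t→(t→e)).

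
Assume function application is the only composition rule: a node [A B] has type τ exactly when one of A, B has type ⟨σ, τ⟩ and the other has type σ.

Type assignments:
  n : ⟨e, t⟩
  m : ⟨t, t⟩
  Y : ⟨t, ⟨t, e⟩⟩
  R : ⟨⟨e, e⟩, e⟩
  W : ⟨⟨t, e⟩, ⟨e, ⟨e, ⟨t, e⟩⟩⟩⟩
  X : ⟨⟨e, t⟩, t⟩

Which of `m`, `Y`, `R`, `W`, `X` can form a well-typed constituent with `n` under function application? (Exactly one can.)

X

m : ⟨t, t⟩ — does not combine with n.
Y : ⟨t, ⟨t, e⟩⟩ — does not combine with n.
R : ⟨⟨e, e⟩, e⟩ — does not combine with n.
W : ⟨⟨t, e⟩, ⟨e, ⟨e, ⟨t, e⟩⟩⟩⟩ — does not combine with n.
X — combines: X : ⟨⟨e, t⟩, t⟩ takes n : ⟨e, t⟩ as argument, giving t.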